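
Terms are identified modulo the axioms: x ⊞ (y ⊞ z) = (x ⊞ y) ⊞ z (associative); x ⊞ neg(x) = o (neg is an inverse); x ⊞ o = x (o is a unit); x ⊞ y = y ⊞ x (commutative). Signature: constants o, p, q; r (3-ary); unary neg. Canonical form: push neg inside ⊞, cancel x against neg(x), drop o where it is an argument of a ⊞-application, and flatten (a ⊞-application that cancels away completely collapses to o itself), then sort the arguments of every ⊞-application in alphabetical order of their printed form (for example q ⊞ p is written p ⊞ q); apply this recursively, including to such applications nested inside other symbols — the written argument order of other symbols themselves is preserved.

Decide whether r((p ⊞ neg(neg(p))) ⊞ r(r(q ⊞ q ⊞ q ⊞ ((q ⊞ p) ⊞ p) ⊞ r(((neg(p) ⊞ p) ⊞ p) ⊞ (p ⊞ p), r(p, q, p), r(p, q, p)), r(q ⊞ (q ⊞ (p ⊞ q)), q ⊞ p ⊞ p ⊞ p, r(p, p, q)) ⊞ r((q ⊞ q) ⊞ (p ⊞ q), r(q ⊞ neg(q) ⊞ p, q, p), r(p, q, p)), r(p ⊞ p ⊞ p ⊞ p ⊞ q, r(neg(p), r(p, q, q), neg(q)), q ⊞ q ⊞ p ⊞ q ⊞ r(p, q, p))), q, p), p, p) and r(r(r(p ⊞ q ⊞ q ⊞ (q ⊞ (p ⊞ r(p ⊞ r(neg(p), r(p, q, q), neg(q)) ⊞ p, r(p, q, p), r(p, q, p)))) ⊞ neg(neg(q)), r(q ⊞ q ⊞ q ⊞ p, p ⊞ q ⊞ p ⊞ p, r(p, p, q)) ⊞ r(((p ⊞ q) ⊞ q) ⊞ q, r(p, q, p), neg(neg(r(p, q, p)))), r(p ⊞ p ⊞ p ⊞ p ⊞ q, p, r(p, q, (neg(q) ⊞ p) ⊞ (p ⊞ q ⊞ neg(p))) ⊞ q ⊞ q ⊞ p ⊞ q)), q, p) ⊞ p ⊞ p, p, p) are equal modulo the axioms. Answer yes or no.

Left:  r((p ⊞ neg(neg(p))) ⊞ r(r(q ⊞ q ⊞ q ⊞ ((q ⊞ p) ⊞ p) ⊞ r(((neg(p) ⊞ p) ⊞ p) ⊞ (p ⊞ p), r(p, q, p), r(p, q, p)), r(q ⊞ (q ⊞ (p ⊞ q)), q ⊞ p ⊞ p ⊞ p, r(p, p, q)) ⊞ r((q ⊞ q) ⊞ (p ⊞ q), r(q ⊞ neg(q) ⊞ p, q, p), r(p, q, p)), r(p ⊞ p ⊞ p ⊞ p ⊞ q, r(neg(p), r(p, q, q), neg(q)), q ⊞ q ⊞ p ⊞ q ⊞ r(p, q, p))), q, p), p, p)
  Focus inside:  (p ⊞ neg(neg(p))) ⊞ r(r(q ⊞ q ⊞ q ⊞ ((q ⊞ p) ⊞ p) ⊞ r(((neg(p) ⊞ p) ⊞ p) ⊞ (p ⊞ p), r(p, q, p), r(p, q, p)), r(q ⊞ (q ⊞ (p ⊞ q)), q ⊞ p ⊞ p ⊞ p, r(p, p, q)) ⊞ r((q ⊞ q) ⊞ (p ⊞ q), r(q ⊞ neg(q) ⊞ p, q, p), r(p, q, p)), r(p ⊞ p ⊞ p ⊞ p ⊞ q, r(neg(p), r(p, q, q), neg(q)), q ⊞ q ⊞ p ⊞ q ⊞ r(p, q, p))), q, p)
  Push neg inside:  distribute neg over ⊞ and collapse double neg
  Combine occurrences:  p ⊞ p ⊞ r(r(p ⊞ p ⊞ q ⊞ q ⊞ q ⊞ q ⊞ r(p ⊞ p ⊞ p, r(p, q, p), r(p, q, p)), r(p ⊞ q ⊞ q ⊞ q, p ⊞ p ⊞ p ⊞ q, r(p, p, q)) ⊞ r(p ⊞ q ⊞ q ⊞ q, r(p, q, p), r(p, q, p)), r(p ⊞ p ⊞ p ⊞ p ⊞ q, r(neg(p), r(p, q, q), neg(q)), p ⊞ q ⊞ q ⊞ q ⊞ r(p, q, p))), q, p)
  Rebuild:  r(p ⊞ p ⊞ r(r(p ⊞ p ⊞ q ⊞ q ⊞ q ⊞ q ⊞ r(p ⊞ p ⊞ p, r(p, q, p), r(p, q, p)), r(p ⊞ q ⊞ q ⊞ q, p ⊞ p ⊞ p ⊞ q, r(p, p, q)) ⊞ r(p ⊞ q ⊞ q ⊞ q, r(p, q, p), r(p, q, p)), r(p ⊞ p ⊞ p ⊞ p ⊞ q, r(neg(p), r(p, q, q), neg(q)), p ⊞ q ⊞ q ⊞ q ⊞ r(p, q, p))), q, p), p, p)
Right:  r(r(r(p ⊞ q ⊞ q ⊞ (q ⊞ (p ⊞ r(p ⊞ r(neg(p), r(p, q, q), neg(q)) ⊞ p, r(p, q, p), r(p, q, p)))) ⊞ neg(neg(q)), r(q ⊞ q ⊞ q ⊞ p, p ⊞ q ⊞ p ⊞ p, r(p, p, q)) ⊞ r(((p ⊞ q) ⊞ q) ⊞ q, r(p, q, p), neg(neg(r(p, q, p)))), r(p ⊞ p ⊞ p ⊞ p ⊞ q, p, r(p, q, (neg(q) ⊞ p) ⊞ (p ⊞ q ⊞ neg(p))) ⊞ q ⊞ q ⊞ p ⊞ q)), q, p) ⊞ p ⊞ p, p, p)
  Work inside:  r(r(p ⊞ q ⊞ q ⊞ (q ⊞ (p ⊞ r(p ⊞ r(neg(p), r(p, q, q), neg(q)) ⊞ p, r(p, q, p), r(p, q, p)))) ⊞ neg(neg(q)), r(q ⊞ q ⊞ q ⊞ p, p ⊞ q ⊞ p ⊞ p, r(p, p, q)) ⊞ r(((p ⊞ q) ⊞ q) ⊞ q, r(p, q, p), neg(neg(r(p, q, p)))), r(p ⊞ p ⊞ p ⊞ p ⊞ q, p, r(p, q, (neg(q) ⊞ p) ⊞ (p ⊞ q ⊞ neg(p))) ⊞ q ⊞ q ⊞ p ⊞ q)), q, p) ⊞ p ⊞ p
  Push neg inside:  distribute neg over ⊞ and collapse double neg
  Collect terms:  r(r(p ⊞ p ⊞ q ⊞ q ⊞ q ⊞ q ⊞ r(p ⊞ p ⊞ r(neg(p), r(p, q, q), neg(q)), r(p, q, p), r(p, q, p)), r(p ⊞ q ⊞ q ⊞ q, p ⊞ p ⊞ p ⊞ q, r(p, p, q)) ⊞ r(p ⊞ q ⊞ q ⊞ q, r(p, q, p), r(p, q, p)), r(p ⊞ p ⊞ p ⊞ p ⊞ q, p, p ⊞ q ⊞ q ⊞ q ⊞ r(p, q, p))), q, p) ⊞ p ⊞ p
  Order the arguments:  p ⊞ p ⊞ r(r(p ⊞ p ⊞ q ⊞ q ⊞ q ⊞ q ⊞ r(p ⊞ p ⊞ r(neg(p), r(p, q, q), neg(q)), r(p, q, p), r(p, q, p)), r(p ⊞ q ⊞ q ⊞ q, p ⊞ p ⊞ p ⊞ q, r(p, p, q)) ⊞ r(p ⊞ q ⊞ q ⊞ q, r(p, q, p), r(p, q, p)), r(p ⊞ p ⊞ p ⊞ p ⊞ q, p, p ⊞ q ⊞ q ⊞ q ⊞ r(p, q, p))), q, p)
  Reassemble:  r(p ⊞ p ⊞ r(r(p ⊞ p ⊞ q ⊞ q ⊞ q ⊞ q ⊞ r(p ⊞ p ⊞ r(neg(p), r(p, q, q), neg(q)), r(p, q, p), r(p, q, p)), r(p ⊞ q ⊞ q ⊞ q, p ⊞ p ⊞ p ⊞ q, r(p, p, q)) ⊞ r(p ⊞ q ⊞ q ⊞ q, r(p, q, p), r(p, q, p)), r(p ⊞ p ⊞ p ⊞ p ⊞ q, p, p ⊞ q ⊞ q ⊞ q ⊞ r(p, q, p))), q, p), p, p)

Answer: no — r(p ⊞ p ⊞ r(r(p ⊞ p ⊞ q ⊞ q ⊞ q ⊞ q ⊞ r(p ⊞ p ⊞ p, r(p, q, p), r(p, q, p)), r(p ⊞ q ⊞ q ⊞ q, p ⊞ p ⊞ p ⊞ q, r(p, p, q)) ⊞ r(p ⊞ q ⊞ q ⊞ q, r(p, q, p), r(p, q, p)), r(p ⊞ p ⊞ p ⊞ p ⊞ q, r(neg(p), r(p, q, q), neg(q)), p ⊞ q ⊞ q ⊞ q ⊞ r(p, q, p))), q, p), p, p) vs r(p ⊞ p ⊞ r(r(p ⊞ p ⊞ q ⊞ q ⊞ q ⊞ q ⊞ r(p ⊞ p ⊞ r(neg(p), r(p, q, q), neg(q)), r(p, q, p), r(p, q, p)), r(p ⊞ q ⊞ q ⊞ q, p ⊞ p ⊞ p ⊞ q, r(p, p, q)) ⊞ r(p ⊞ q ⊞ q ⊞ q, r(p, q, p), r(p, q, p)), r(p ⊞ p ⊞ p ⊞ p ⊞ q, p, p ⊞ q ⊞ q ⊞ q ⊞ r(p, q, p))), q, p), p, p)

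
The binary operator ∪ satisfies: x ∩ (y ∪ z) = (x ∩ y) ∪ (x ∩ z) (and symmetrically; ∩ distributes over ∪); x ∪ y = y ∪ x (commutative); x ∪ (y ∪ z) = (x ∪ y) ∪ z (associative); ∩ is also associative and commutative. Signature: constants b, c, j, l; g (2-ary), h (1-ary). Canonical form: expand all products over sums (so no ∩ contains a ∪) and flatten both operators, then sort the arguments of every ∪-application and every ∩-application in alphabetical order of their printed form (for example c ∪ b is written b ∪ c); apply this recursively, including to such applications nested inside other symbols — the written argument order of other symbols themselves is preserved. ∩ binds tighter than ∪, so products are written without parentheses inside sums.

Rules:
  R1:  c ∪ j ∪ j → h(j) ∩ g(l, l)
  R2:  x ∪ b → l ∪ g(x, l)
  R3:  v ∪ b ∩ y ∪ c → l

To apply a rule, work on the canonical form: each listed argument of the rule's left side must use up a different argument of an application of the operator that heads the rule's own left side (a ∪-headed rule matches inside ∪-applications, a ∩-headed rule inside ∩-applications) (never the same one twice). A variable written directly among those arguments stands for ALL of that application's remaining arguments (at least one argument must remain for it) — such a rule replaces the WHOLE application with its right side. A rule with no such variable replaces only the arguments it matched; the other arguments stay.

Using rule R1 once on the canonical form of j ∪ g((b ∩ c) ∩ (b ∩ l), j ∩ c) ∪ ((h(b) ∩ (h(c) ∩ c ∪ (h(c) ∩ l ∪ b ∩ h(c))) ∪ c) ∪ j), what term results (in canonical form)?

Answer: b ∩ h(b) ∩ h(c) ∪ c ∩ h(b) ∩ h(c) ∪ g(b ∩ b ∩ c ∩ l, c ∩ j) ∪ g(l, l) ∩ h(j) ∪ h(b) ∩ h(c) ∩ l

Derivation:
Canonical form:  b ∩ h(b) ∩ h(c) ∪ c ∪ c ∩ h(b) ∩ h(c) ∪ g(b ∩ b ∩ c ∩ l, c ∩ j) ∪ h(b) ∩ h(c) ∩ l ∪ j ∪ j
Match R1:  consume c, j, j
Giving:  b ∩ h(b) ∩ h(c) ∪ c ∩ h(b) ∩ h(c) ∪ g(b ∩ b ∩ c ∩ l, c ∩ j) ∪ g(l, l) ∩ h(j) ∪ h(b) ∩ h(c) ∩ l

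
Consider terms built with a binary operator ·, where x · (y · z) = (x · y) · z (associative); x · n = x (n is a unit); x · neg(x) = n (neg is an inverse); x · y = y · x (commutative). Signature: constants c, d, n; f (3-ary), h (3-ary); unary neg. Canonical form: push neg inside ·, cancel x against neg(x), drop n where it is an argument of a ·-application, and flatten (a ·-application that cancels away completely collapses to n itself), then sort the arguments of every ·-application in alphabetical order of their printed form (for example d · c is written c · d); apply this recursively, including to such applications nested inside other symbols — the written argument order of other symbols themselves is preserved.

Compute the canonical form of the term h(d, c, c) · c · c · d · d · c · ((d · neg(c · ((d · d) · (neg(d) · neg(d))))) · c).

Answer: c · c · c · d · d · d · h(d, c, c)

Derivation:
Push neg inside:  distribute neg over · and collapse double neg
Collect:  h(d, c, c) · c · c · c · d · d · d
Sort:  c · c · c · d · d · d · h(d, c, c)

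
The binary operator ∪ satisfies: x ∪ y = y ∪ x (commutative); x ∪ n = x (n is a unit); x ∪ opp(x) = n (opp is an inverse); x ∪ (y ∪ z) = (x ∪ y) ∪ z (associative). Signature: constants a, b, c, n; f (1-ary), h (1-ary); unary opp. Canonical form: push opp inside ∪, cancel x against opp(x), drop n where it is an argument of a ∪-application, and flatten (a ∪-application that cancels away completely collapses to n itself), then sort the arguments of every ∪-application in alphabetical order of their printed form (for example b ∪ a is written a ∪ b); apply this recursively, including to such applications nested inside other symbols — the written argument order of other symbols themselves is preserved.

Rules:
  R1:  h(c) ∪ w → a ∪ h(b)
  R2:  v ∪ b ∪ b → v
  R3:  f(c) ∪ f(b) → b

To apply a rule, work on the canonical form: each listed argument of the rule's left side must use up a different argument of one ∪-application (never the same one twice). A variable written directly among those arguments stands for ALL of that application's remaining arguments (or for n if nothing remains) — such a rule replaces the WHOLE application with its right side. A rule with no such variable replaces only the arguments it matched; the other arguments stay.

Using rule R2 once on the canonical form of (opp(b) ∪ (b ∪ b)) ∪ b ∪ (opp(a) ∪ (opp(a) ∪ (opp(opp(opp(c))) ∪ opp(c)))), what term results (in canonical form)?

Answer: opp(a) ∪ opp(a) ∪ opp(c) ∪ opp(c)

Derivation:
Canonical form:  b ∪ b ∪ opp(a) ∪ opp(a) ∪ opp(c) ∪ opp(c)
R2 matches:  uses b, b;  v := opp(a) ∪ opp(a) ∪ opp(c) ∪ opp(c)
Every leftover argument binds to the variable; the entire application is replaced.
Result:  opp(a) ∪ opp(a) ∪ opp(c) ∪ opp(c)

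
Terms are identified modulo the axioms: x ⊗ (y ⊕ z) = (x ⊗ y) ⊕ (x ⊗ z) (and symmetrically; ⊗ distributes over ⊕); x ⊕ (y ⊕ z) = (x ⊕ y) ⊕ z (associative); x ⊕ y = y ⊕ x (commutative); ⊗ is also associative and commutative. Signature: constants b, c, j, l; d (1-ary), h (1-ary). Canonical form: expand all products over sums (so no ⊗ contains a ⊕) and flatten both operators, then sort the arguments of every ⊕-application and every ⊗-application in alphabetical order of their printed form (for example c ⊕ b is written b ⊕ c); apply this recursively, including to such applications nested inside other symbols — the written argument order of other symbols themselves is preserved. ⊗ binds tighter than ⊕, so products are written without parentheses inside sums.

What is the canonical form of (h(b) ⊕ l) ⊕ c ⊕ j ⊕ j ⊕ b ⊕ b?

Answer: b ⊕ b ⊕ c ⊕ h(b) ⊕ j ⊕ j ⊕ l

Derivation:
Un-nest:  h(b) ⊕ l ⊕ c ⊕ j ⊕ j ⊕ b ⊕ b
Order the arguments:  b ⊕ b ⊕ c ⊕ h(b) ⊕ j ⊕ j ⊕ l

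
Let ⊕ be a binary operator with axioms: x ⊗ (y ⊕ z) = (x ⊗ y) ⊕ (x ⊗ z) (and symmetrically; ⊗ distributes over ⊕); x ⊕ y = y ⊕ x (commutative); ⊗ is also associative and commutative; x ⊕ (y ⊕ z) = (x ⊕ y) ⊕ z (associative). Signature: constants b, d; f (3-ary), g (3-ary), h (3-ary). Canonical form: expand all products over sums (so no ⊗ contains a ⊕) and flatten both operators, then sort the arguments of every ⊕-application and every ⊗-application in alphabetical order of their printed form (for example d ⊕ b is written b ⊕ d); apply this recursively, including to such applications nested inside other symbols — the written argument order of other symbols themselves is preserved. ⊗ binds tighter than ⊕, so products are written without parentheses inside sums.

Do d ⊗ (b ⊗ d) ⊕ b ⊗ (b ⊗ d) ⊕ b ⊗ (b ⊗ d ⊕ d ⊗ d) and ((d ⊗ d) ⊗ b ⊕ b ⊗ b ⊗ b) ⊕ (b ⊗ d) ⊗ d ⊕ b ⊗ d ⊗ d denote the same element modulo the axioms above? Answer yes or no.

Left:  d ⊗ (b ⊗ d) ⊕ b ⊗ (b ⊗ d) ⊕ b ⊗ (b ⊗ d ⊕ d ⊗ d)
  Expand:  b ⊗ d ⊗ d ⊕ b ⊗ b ⊗ d ⊕ b ⊗ b ⊗ d ⊕ b ⊗ d ⊗ d
  Sort arguments:  b ⊗ b ⊗ d ⊕ b ⊗ b ⊗ d ⊕ b ⊗ d ⊗ d ⊕ b ⊗ d ⊗ d
Right:  ((d ⊗ d) ⊗ b ⊕ b ⊗ b ⊗ b) ⊕ (b ⊗ d) ⊗ d ⊕ b ⊗ d ⊗ d
  Merge nested applications:  b ⊗ d ⊗ d ⊕ b ⊗ b ⊗ b ⊕ b ⊗ d ⊗ d ⊕ b ⊗ d ⊗ d
  Order the arguments:  b ⊗ b ⊗ b ⊕ b ⊗ d ⊗ d ⊕ b ⊗ d ⊗ d ⊕ b ⊗ d ⊗ d

Answer: no — b ⊗ b ⊗ d ⊕ b ⊗ b ⊗ d ⊕ b ⊗ d ⊗ d ⊕ b ⊗ d ⊗ d vs b ⊗ b ⊗ b ⊕ b ⊗ d ⊗ d ⊕ b ⊗ d ⊗ d ⊕ b ⊗ d ⊗ d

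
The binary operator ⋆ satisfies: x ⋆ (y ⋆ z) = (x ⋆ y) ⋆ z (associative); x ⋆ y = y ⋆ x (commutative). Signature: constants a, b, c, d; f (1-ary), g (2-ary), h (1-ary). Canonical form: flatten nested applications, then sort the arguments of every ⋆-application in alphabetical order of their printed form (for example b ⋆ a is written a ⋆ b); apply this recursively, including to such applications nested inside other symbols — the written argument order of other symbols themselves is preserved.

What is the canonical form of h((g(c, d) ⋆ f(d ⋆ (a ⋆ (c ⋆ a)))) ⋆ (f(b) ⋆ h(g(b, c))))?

Answer: h(f(a ⋆ a ⋆ c ⋆ d) ⋆ f(b) ⋆ g(c, d) ⋆ h(g(b, c)))

Derivation:
Work inside:  (g(c, d) ⋆ f(d ⋆ (a ⋆ (c ⋆ a)))) ⋆ (f(b) ⋆ h(g(b, c)))
Un-nest:  g(c, d) ⋆ f(d ⋆ (a ⋆ (c ⋆ a))) ⋆ f(b) ⋆ h(g(b, c))
Inside:  f(d ⋆ (a ⋆ (c ⋆ a)))  →  f(a ⋆ a ⋆ c ⋆ d)
Sort arguments:  f(a ⋆ a ⋆ c ⋆ d) ⋆ f(b) ⋆ g(c, d) ⋆ h(g(b, c))
Rebuild:  h(f(a ⋆ a ⋆ c ⋆ d) ⋆ f(b) ⋆ g(c, d) ⋆ h(g(b, c)))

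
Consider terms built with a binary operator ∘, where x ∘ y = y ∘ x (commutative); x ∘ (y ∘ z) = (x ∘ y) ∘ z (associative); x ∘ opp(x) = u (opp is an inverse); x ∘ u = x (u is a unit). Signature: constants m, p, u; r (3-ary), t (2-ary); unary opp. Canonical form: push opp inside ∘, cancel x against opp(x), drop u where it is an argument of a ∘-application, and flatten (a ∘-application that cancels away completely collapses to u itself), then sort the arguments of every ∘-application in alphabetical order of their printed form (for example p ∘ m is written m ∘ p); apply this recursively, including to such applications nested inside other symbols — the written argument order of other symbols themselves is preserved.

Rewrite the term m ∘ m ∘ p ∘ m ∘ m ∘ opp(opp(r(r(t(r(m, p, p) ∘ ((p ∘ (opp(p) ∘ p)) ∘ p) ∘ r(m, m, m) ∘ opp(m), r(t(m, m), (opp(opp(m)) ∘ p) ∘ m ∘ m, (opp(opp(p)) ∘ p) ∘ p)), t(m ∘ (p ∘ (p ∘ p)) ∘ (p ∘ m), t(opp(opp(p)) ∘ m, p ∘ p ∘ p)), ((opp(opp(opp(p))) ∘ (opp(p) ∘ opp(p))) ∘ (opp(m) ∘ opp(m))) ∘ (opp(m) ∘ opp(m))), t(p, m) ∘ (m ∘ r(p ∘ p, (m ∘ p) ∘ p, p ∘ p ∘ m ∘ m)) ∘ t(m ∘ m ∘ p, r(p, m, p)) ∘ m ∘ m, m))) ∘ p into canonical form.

Push opp inside:  distribute opp over ∘ and collapse double opp
Collect terms:  m ∘ m ∘ m ∘ m ∘ p ∘ p ∘ r(r(t(opp(m) ∘ p ∘ p ∘ r(m, m, m) ∘ r(m, p, p), r(t(m, m), m ∘ m ∘ m ∘ p, p ∘ p ∘ p)), t(m ∘ m ∘ p ∘ p ∘ p ∘ p, t(m ∘ p, p ∘ p ∘ p)), opp(m) ∘ opp(m) ∘ opp(m) ∘ opp(m) ∘ opp(p) ∘ opp(p) ∘ opp(p)), m ∘ m ∘ m ∘ r(p ∘ p, m ∘ p ∘ p, m ∘ m ∘ p ∘ p) ∘ t(m ∘ m ∘ p, r(p, m, p)) ∘ t(p, m), m)

Answer: m ∘ m ∘ m ∘ m ∘ p ∘ p ∘ r(r(t(opp(m) ∘ p ∘ p ∘ r(m, m, m) ∘ r(m, p, p), r(t(m, m), m ∘ m ∘ m ∘ p, p ∘ p ∘ p)), t(m ∘ m ∘ p ∘ p ∘ p ∘ p, t(m ∘ p, p ∘ p ∘ p)), opp(m) ∘ opp(m) ∘ opp(m) ∘ opp(m) ∘ opp(p) ∘ opp(p) ∘ opp(p)), m ∘ m ∘ m ∘ r(p ∘ p, m ∘ p ∘ p, m ∘ m ∘ p ∘ p) ∘ t(m ∘ m ∘ p, r(p, m, p)) ∘ t(p, m), m)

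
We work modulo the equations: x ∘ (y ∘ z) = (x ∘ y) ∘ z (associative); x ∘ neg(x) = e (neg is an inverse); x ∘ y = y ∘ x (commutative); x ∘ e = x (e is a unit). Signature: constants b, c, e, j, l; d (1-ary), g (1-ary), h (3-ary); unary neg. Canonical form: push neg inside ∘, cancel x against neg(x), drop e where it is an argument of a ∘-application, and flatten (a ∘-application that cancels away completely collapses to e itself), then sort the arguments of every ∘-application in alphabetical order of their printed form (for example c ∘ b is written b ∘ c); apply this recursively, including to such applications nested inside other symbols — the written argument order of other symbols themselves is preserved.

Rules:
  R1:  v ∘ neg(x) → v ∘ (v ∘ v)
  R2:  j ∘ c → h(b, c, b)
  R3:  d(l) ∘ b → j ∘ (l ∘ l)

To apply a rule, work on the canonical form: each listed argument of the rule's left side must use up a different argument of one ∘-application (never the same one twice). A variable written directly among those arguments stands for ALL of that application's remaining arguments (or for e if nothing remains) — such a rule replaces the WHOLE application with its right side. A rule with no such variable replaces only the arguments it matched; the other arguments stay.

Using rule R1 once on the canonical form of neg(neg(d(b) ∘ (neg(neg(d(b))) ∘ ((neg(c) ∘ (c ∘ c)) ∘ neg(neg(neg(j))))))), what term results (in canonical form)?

Canonical form:  c ∘ d(b) ∘ d(b) ∘ neg(j)
R1 matches:  uses neg(j);  v := c ∘ d(b) ∘ d(b), x := j
The variable takes the whole remainder — replace the entire application.
Giving:  c ∘ c ∘ c ∘ d(b) ∘ d(b) ∘ d(b) ∘ d(b) ∘ d(b) ∘ d(b)

Answer: c ∘ c ∘ c ∘ d(b) ∘ d(b) ∘ d(b) ∘ d(b) ∘ d(b) ∘ d(b)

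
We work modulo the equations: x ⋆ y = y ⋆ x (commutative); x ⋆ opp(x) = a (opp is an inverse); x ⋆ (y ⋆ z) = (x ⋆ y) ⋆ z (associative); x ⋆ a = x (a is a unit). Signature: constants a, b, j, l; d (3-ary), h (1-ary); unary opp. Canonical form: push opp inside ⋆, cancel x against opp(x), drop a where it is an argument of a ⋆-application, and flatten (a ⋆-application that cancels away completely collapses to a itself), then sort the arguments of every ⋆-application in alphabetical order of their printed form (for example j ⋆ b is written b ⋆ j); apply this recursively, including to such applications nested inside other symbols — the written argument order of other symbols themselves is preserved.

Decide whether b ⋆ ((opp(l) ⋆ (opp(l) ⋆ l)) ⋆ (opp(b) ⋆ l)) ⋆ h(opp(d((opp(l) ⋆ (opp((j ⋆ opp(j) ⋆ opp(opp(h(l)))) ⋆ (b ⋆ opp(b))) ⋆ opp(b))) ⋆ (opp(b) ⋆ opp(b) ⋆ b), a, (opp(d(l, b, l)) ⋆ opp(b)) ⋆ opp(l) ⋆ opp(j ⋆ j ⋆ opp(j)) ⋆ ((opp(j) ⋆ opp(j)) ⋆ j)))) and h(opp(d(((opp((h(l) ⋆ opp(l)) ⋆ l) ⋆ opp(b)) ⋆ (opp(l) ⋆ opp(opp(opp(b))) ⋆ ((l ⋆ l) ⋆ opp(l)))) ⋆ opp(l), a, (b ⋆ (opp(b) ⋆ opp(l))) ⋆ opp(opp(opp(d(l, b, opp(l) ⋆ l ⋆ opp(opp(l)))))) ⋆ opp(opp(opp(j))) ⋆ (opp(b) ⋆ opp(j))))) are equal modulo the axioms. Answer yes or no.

Left:  b ⋆ ((opp(l) ⋆ (opp(l) ⋆ l)) ⋆ (opp(b) ⋆ l)) ⋆ h(opp(d((opp(l) ⋆ (opp((j ⋆ opp(j) ⋆ opp(opp(h(l)))) ⋆ (b ⋆ opp(b))) ⋆ opp(b))) ⋆ (opp(b) ⋆ opp(b) ⋆ b), a, (opp(d(l, b, l)) ⋆ opp(b)) ⋆ opp(l) ⋆ opp(j ⋆ j ⋆ opp(j)) ⋆ ((opp(j) ⋆ opp(j)) ⋆ j))))
  Push opp inside:  distribute opp over ⋆ and collapse double opp
  Cancel:  b cancels; l cancels
  Collect:  h(opp(d(opp(b) ⋆ opp(b) ⋆ opp(h(l)) ⋆ opp(l), a, opp(b) ⋆ opp(d(l, b, l)) ⋆ opp(j) ⋆ opp(j) ⋆ opp(l))))
Right:  h(opp(d(((opp((h(l) ⋆ opp(l)) ⋆ l) ⋆ opp(b)) ⋆ (opp(l) ⋆ opp(opp(opp(b))) ⋆ ((l ⋆ l) ⋆ opp(l)))) ⋆ opp(l), a, (b ⋆ (opp(b) ⋆ opp(l))) ⋆ opp(opp(opp(d(l, b, opp(l) ⋆ l ⋆ opp(opp(l)))))) ⋆ opp(opp(opp(j))) ⋆ (opp(b) ⋆ opp(j)))))
  Work inside:  (b ⋆ (opp(b) ⋆ opp(l))) ⋆ opp(opp(opp(d(l, b, opp(l) ⋆ l ⋆ opp(opp(l)))))) ⋆ opp(opp(opp(j))) ⋆ (opp(b) ⋆ opp(j))
  Push opp inside:  distribute opp over ⋆ and collapse double opp
  Combine occurrences:  opp(b) ⋆ opp(l) ⋆ opp(d(l, b, l)) ⋆ opp(j) ⋆ opp(j)
  Sort:  opp(b) ⋆ opp(d(l, b, l)) ⋆ opp(j) ⋆ opp(j) ⋆ opp(l)
  Rebuild:  h(opp(d(opp(b) ⋆ opp(b) ⋆ opp(h(l)) ⋆ opp(l), a, opp(b) ⋆ opp(d(l, b, l)) ⋆ opp(j) ⋆ opp(j) ⋆ opp(l))))

Answer: yes — both canonical forms are h(opp(d(opp(b) ⋆ opp(b) ⋆ opp(h(l)) ⋆ opp(l), a, opp(b) ⋆ opp(d(l, b, l)) ⋆ opp(j) ⋆ opp(j) ⋆ opp(l))))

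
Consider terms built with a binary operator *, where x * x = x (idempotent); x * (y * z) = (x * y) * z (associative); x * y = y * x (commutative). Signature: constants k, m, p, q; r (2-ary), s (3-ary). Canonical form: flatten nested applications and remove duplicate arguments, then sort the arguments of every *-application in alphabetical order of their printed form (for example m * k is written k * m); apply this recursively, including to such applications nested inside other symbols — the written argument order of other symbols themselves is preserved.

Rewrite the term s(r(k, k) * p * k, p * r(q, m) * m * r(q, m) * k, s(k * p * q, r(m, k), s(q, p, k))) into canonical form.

Descend into:  p * r(q, m) * m * r(q, m) * k
Drop duplicates:  drop duplicate r(q, m)
Sort arguments:  k * m * p * r(q, m)
Put back:  s(k * p * r(k, k), k * m * p * r(q, m), s(k * p * q, r(m, k), s(q, p, k)))

Answer: s(k * p * r(k, k), k * m * p * r(q, m), s(k * p * q, r(m, k), s(q, p, k)))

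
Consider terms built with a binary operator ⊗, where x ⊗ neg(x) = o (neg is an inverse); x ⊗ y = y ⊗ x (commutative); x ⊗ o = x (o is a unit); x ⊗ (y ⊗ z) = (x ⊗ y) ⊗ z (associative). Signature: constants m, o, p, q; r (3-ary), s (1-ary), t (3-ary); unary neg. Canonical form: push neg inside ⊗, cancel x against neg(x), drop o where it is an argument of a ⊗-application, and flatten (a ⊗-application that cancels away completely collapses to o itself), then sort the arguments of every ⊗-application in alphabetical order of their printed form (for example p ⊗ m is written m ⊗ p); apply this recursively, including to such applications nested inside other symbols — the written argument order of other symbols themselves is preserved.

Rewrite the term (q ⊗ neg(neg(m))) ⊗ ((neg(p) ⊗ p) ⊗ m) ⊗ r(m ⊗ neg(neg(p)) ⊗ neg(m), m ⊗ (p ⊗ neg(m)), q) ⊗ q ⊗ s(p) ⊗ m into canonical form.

Answer: m ⊗ m ⊗ m ⊗ q ⊗ q ⊗ r(p, p, q) ⊗ s(p)

Derivation:
Push neg inside:  distribute neg over ⊗ and collapse double neg
Cancel inverse pairs:  p cancels
Combine occurrences:  q ⊗ q ⊗ m ⊗ m ⊗ m ⊗ r(p, p, q) ⊗ s(p)
Sort:  m ⊗ m ⊗ m ⊗ q ⊗ q ⊗ r(p, p, q) ⊗ s(p)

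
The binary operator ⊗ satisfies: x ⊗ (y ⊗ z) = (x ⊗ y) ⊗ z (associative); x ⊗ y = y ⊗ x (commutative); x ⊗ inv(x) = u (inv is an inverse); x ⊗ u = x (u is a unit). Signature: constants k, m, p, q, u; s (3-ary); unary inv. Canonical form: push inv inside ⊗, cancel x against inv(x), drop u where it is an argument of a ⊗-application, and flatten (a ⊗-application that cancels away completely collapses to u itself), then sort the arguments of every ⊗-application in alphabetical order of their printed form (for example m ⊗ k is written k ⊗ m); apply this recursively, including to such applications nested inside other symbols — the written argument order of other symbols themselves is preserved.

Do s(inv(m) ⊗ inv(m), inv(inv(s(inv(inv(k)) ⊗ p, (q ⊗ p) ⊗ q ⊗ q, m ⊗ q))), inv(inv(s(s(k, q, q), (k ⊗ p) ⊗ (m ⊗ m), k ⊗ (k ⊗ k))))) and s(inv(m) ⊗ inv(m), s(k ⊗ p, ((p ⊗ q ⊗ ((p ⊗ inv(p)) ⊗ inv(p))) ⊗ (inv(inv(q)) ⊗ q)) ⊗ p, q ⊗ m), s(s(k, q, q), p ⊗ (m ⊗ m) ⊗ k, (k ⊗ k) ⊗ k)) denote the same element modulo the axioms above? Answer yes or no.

Left:  s(inv(m) ⊗ inv(m), inv(inv(s(inv(inv(k)) ⊗ p, (q ⊗ p) ⊗ q ⊗ q, m ⊗ q))), inv(inv(s(s(k, q, q), (k ⊗ p) ⊗ (m ⊗ m), k ⊗ (k ⊗ k)))))
  Focus inside:  (k ⊗ p) ⊗ (m ⊗ m)
  Combine occurrences:  k ⊗ p ⊗ m ⊗ m
  Sort arguments:  k ⊗ m ⊗ m ⊗ p
  Put back:  s(inv(m) ⊗ inv(m), s(k ⊗ p, p ⊗ q ⊗ q ⊗ q, m ⊗ q), s(s(k, q, q), k ⊗ m ⊗ m ⊗ p, k ⊗ k ⊗ k))
Right:  s(inv(m) ⊗ inv(m), s(k ⊗ p, ((p ⊗ q ⊗ ((p ⊗ inv(p)) ⊗ inv(p))) ⊗ (inv(inv(q)) ⊗ q)) ⊗ p, q ⊗ m), s(s(k, q, q), p ⊗ (m ⊗ m) ⊗ k, (k ⊗ k) ⊗ k))
  Focus inside:  ((p ⊗ q ⊗ ((p ⊗ inv(p)) ⊗ inv(p))) ⊗ (inv(inv(q)) ⊗ q)) ⊗ p
  Push inv inside:  distribute inv over ⊗ and collapse double inv
  Collect terms:  p ⊗ q ⊗ q ⊗ q
  Rebuild:  s(inv(m) ⊗ inv(m), s(k ⊗ p, p ⊗ q ⊗ q ⊗ q, m ⊗ q), s(s(k, q, q), k ⊗ m ⊗ m ⊗ p, k ⊗ k ⊗ k))

Answer: yes — both canonical forms are s(inv(m) ⊗ inv(m), s(k ⊗ p, p ⊗ q ⊗ q ⊗ q, m ⊗ q), s(s(k, q, q), k ⊗ m ⊗ m ⊗ p, k ⊗ k ⊗ k))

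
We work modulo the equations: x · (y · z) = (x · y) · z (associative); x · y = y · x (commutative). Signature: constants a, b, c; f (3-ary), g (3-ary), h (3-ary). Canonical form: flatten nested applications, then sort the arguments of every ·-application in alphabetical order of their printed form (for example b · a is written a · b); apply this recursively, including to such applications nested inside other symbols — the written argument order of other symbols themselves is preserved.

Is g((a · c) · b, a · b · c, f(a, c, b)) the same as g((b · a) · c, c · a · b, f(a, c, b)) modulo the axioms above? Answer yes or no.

Left:  g((a · c) · b, a · b · c, f(a, c, b))
  Descend into:  (a · c) · b
  Flatten:  a · c · b
  Sort:  a · b · c
  Put back:  g(a · b · c, a · b · c, f(a, c, b))
Right:  g((b · a) · c, c · a · b, f(a, c, b))
  Work inside:  (b · a) · c
  Un-nest:  b · a · c
  Sort arguments:  a · b · c
  Put back:  g(a · b · c, a · b · c, f(a, c, b))

Answer: yes — both canonical forms are g(a · b · c, a · b · c, f(a, c, b))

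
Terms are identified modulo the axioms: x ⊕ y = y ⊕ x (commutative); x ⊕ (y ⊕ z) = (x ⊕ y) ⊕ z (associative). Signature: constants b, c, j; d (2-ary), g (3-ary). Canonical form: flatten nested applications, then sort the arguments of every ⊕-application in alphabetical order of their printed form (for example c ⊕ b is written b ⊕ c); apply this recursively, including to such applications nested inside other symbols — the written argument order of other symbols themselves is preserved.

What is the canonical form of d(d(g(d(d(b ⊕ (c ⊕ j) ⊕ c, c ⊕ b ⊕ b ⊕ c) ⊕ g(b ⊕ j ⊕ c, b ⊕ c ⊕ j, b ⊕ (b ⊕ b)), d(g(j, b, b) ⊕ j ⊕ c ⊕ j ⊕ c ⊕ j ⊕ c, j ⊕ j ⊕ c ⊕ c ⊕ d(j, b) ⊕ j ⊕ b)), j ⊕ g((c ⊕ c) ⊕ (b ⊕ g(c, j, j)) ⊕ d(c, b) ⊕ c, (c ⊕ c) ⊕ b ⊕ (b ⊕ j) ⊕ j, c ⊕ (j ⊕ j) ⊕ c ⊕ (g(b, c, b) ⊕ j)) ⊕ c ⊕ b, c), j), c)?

Descend into:  j ⊕ g((c ⊕ c) ⊕ (b ⊕ g(c, j, j)) ⊕ d(c, b) ⊕ c, (c ⊕ c) ⊕ b ⊕ (b ⊕ j) ⊕ j, c ⊕ (j ⊕ j) ⊕ c ⊕ (g(b, c, b) ⊕ j)) ⊕ c ⊕ b
Simplify inside:  g((c ⊕ c) ⊕ (b ⊕ g(c, j, j)) ⊕ d(c, b) ⊕ c, (c ⊕ c) ⊕ b ⊕ (b ⊕ j) ⊕ j, c ⊕ (j ⊕ j) ⊕ c ⊕ (g(b, c, b) ⊕ j))  →  g(b ⊕ c ⊕ c ⊕ c ⊕ d(c, b) ⊕ g(c, j, j), b ⊕ b ⊕ c ⊕ c ⊕ j ⊕ j, c ⊕ c ⊕ g(b, c, b) ⊕ j ⊕ j ⊕ j)
Order the arguments:  b ⊕ c ⊕ g(b ⊕ c ⊕ c ⊕ c ⊕ d(c, b) ⊕ g(c, j, j), b ⊕ b ⊕ c ⊕ c ⊕ j ⊕ j, c ⊕ c ⊕ g(b, c, b) ⊕ j ⊕ j ⊕ j) ⊕ j
Reassemble:  d(d(g(d(d(b ⊕ c ⊕ c ⊕ j, b ⊕ b ⊕ c ⊕ c) ⊕ g(b ⊕ c ⊕ j, b ⊕ c ⊕ j, b ⊕ b ⊕ b), d(c ⊕ c ⊕ c ⊕ g(j, b, b) ⊕ j ⊕ j ⊕ j, b ⊕ c ⊕ c ⊕ d(j, b) ⊕ j ⊕ j ⊕ j)), b ⊕ c ⊕ g(b ⊕ c ⊕ c ⊕ c ⊕ d(c, b) ⊕ g(c, j, j), b ⊕ b ⊕ c ⊕ c ⊕ j ⊕ j, c ⊕ c ⊕ g(b, c, b) ⊕ j ⊕ j ⊕ j) ⊕ j, c), j), c)

Answer: d(d(g(d(d(b ⊕ c ⊕ c ⊕ j, b ⊕ b ⊕ c ⊕ c) ⊕ g(b ⊕ c ⊕ j, b ⊕ c ⊕ j, b ⊕ b ⊕ b), d(c ⊕ c ⊕ c ⊕ g(j, b, b) ⊕ j ⊕ j ⊕ j, b ⊕ c ⊕ c ⊕ d(j, b) ⊕ j ⊕ j ⊕ j)), b ⊕ c ⊕ g(b ⊕ c ⊕ c ⊕ c ⊕ d(c, b) ⊕ g(c, j, j), b ⊕ b ⊕ c ⊕ c ⊕ j ⊕ j, c ⊕ c ⊕ g(b, c, b) ⊕ j ⊕ j ⊕ j) ⊕ j, c), j), c)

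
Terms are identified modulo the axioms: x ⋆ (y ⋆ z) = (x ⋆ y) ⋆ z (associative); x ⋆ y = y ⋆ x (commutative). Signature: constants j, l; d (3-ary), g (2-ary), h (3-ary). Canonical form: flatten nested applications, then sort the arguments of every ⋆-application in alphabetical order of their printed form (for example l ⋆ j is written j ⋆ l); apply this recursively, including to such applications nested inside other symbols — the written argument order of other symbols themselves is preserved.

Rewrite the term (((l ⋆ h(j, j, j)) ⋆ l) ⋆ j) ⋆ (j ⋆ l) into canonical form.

Answer: h(j, j, j) ⋆ j ⋆ j ⋆ l ⋆ l ⋆ l

Derivation:
Flatten:  l ⋆ h(j, j, j) ⋆ l ⋆ j ⋆ j ⋆ l
Order the arguments:  h(j, j, j) ⋆ j ⋆ j ⋆ l ⋆ l ⋆ l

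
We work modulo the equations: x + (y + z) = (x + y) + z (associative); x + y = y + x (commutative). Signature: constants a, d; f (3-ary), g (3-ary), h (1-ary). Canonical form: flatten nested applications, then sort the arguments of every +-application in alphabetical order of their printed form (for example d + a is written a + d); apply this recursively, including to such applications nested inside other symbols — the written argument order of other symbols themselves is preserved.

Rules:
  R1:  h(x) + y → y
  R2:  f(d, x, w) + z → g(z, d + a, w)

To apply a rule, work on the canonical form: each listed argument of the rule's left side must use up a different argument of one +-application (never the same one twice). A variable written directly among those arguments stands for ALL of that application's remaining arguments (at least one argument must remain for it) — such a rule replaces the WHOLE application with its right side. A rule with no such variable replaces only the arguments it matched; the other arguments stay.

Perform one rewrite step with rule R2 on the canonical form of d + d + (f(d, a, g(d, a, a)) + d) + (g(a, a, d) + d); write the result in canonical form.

Answer: g(d + d + d + d + g(a, a, d), a + d, g(d, a, a))

Derivation:
Canonical form:  d + d + d + d + f(d, a, g(d, a, a)) + g(a, a, d)
Match R2:  consume f(d, a, g(d, a, a));  w := g(d, a, a), x := a, z := d + d + d + d + g(a, a, d)
The extension variable absorbs all remaining arguments, so the whole application is rewritten.
Giving:  g(d + d + d + d + g(a, a, d), a + d, g(d, a, a))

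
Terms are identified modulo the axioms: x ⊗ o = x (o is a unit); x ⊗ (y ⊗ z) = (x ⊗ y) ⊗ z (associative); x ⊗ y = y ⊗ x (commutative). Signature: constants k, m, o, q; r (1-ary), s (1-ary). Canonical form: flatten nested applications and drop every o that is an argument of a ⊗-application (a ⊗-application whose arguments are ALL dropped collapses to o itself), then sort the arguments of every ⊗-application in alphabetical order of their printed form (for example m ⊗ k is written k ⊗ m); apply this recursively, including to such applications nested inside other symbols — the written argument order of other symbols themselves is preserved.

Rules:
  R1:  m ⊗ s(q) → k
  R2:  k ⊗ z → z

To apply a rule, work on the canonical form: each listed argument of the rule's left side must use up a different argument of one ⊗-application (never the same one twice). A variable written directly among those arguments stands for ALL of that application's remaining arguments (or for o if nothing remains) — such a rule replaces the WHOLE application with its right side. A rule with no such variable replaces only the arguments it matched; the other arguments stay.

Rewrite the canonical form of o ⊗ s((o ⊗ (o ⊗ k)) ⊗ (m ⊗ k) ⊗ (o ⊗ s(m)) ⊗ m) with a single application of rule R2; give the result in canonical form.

Canonical form:  s(k ⊗ k ⊗ m ⊗ m ⊗ s(m))
Match R2:  consume k;  z := k ⊗ m ⊗ m ⊗ s(m)
The variable takes the whole remainder — replace the entire application.
New term:  s(k ⊗ m ⊗ m ⊗ s(m))

Answer: s(k ⊗ m ⊗ m ⊗ s(m))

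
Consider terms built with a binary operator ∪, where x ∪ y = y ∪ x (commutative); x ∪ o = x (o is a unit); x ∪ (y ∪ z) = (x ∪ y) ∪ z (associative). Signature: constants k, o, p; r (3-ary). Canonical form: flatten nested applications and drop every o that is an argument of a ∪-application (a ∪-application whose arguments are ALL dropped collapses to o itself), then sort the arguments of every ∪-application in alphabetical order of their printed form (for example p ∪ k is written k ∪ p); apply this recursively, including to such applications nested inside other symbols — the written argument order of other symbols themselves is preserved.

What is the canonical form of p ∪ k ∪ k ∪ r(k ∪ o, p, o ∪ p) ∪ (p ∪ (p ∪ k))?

Answer: k ∪ k ∪ k ∪ p ∪ p ∪ p ∪ r(k, p, p)

Derivation:
Flatten:  p ∪ k ∪ k ∪ r(k ∪ o, p, o ∪ p) ∪ p ∪ p ∪ k
Canonicalize subterm:  r(k ∪ o, p, o ∪ p)  →  r(k, p, p)
Order the arguments:  k ∪ k ∪ k ∪ p ∪ p ∪ p ∪ r(k, p, p)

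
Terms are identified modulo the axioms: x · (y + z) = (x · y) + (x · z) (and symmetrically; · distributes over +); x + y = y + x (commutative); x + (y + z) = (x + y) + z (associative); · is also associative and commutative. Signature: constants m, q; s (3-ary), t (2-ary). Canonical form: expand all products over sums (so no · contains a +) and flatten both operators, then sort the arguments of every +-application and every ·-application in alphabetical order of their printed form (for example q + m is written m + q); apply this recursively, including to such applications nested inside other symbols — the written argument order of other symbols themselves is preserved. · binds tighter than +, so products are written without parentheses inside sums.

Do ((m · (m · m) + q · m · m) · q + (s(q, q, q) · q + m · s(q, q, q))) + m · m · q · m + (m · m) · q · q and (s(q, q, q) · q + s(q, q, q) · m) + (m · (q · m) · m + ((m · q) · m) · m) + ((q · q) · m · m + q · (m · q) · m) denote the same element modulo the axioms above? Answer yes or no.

Answer: yes — both canonical forms are m · m · m · q + m · m · m · q + m · m · q · q + m · m · q · q + m · s(q, q, q) + q · s(q, q, q)

Derivation:
Left:  ((m · (m · m) + q · m · m) · q + (s(q, q, q) · q + m · s(q, q, q))) + m · m · q · m + (m · m) · q · q
  Expand products over sums:  m · m · m · q + m · m · q · q + q · s(q, q, q) + m · s(q, q, q) + m · m · m · q + m · m · q · q
  Order the arguments:  m · m · m · q + m · m · m · q + m · m · q · q + m · m · q · q + m · s(q, q, q) + q · s(q, q, q)
Right:  (s(q, q, q) · q + s(q, q, q) · m) + (m · (q · m) · m + ((m · q) · m) · m) + ((q · q) · m · m + q · (m · q) · m)
  Merge nested applications:  q · s(q, q, q) + m · s(q, q, q) + m · m · m · q + m · m · m · q + m · m · q · q + m · m · q · q
  Order the arguments:  m · m · m · q + m · m · m · q + m · m · q · q + m · m · q · q + m · s(q, q, q) + q · s(q, q, q)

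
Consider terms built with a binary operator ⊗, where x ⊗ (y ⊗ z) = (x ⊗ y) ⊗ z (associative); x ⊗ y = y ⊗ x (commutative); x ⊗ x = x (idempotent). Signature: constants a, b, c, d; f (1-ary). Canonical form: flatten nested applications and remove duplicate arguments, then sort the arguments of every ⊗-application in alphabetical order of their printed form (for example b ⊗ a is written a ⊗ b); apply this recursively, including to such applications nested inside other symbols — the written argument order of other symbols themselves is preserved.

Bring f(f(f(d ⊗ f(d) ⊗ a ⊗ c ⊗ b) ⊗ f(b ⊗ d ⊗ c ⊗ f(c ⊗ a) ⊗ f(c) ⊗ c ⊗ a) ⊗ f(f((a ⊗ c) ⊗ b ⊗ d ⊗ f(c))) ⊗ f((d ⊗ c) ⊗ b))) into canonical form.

Answer: f(f(f(a ⊗ b ⊗ c ⊗ d ⊗ f(a ⊗ c) ⊗ f(c)) ⊗ f(a ⊗ b ⊗ c ⊗ d ⊗ f(d)) ⊗ f(b ⊗ c ⊗ d) ⊗ f(f(a ⊗ b ⊗ c ⊗ d ⊗ f(c)))))

Derivation:
Descend into:  f(d ⊗ f(d) ⊗ a ⊗ c ⊗ b) ⊗ f(b ⊗ d ⊗ c ⊗ f(c ⊗ a) ⊗ f(c) ⊗ c ⊗ a) ⊗ f(f((a ⊗ c) ⊗ b ⊗ d ⊗ f(c))) ⊗ f((d ⊗ c) ⊗ b)
Simplify inside:  f(d ⊗ f(d) ⊗ a ⊗ c ⊗ b)  →  f(a ⊗ b ⊗ c ⊗ d ⊗ f(d))
Simplify inside:  f(b ⊗ d ⊗ c ⊗ f(c ⊗ a) ⊗ f(c) ⊗ c ⊗ a)  →  f(a ⊗ b ⊗ c ⊗ d ⊗ f(a ⊗ c) ⊗ f(c))
Simplify inside:  f(f((a ⊗ c) ⊗ b ⊗ d ⊗ f(c)))  →  f(f(a ⊗ b ⊗ c ⊗ d ⊗ f(c)))
Order the arguments:  f(a ⊗ b ⊗ c ⊗ d ⊗ f(a ⊗ c) ⊗ f(c)) ⊗ f(a ⊗ b ⊗ c ⊗ d ⊗ f(d)) ⊗ f(b ⊗ c ⊗ d) ⊗ f(f(a ⊗ b ⊗ c ⊗ d ⊗ f(c)))
Rebuild:  f(f(f(a ⊗ b ⊗ c ⊗ d ⊗ f(a ⊗ c) ⊗ f(c)) ⊗ f(a ⊗ b ⊗ c ⊗ d ⊗ f(d)) ⊗ f(b ⊗ c ⊗ d) ⊗ f(f(a ⊗ b ⊗ c ⊗ d ⊗ f(c)))))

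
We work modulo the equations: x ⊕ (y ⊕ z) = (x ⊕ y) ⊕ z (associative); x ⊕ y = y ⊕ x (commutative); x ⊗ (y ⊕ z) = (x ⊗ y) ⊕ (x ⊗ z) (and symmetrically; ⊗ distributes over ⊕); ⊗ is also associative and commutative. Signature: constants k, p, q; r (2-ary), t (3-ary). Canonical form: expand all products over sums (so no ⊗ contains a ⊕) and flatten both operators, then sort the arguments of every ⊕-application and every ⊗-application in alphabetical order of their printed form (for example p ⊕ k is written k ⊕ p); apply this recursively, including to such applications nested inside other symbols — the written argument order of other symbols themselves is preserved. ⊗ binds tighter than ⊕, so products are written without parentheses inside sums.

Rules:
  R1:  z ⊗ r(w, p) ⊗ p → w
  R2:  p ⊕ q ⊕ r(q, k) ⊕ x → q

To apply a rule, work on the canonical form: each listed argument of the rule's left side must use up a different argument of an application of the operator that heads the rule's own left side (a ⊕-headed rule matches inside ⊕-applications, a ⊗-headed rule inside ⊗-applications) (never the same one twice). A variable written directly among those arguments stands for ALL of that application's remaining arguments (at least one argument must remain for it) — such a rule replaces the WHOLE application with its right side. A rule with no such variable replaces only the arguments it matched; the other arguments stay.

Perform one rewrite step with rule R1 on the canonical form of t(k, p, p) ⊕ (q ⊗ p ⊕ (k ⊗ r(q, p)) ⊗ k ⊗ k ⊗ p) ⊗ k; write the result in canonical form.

Canonical form:  k ⊗ k ⊗ k ⊗ k ⊗ p ⊗ r(q, p) ⊕ k ⊗ p ⊗ q ⊕ t(k, p, p)
Apply R1:  consuming p, r(q, p);  w := q, z := k ⊗ k ⊗ k ⊗ k
Every leftover argument binds to the variable; the entire application is replaced.
New term:  k ⊗ p ⊗ q ⊕ q ⊕ t(k, p, p)

Answer: k ⊗ p ⊗ q ⊕ q ⊕ t(k, p, p)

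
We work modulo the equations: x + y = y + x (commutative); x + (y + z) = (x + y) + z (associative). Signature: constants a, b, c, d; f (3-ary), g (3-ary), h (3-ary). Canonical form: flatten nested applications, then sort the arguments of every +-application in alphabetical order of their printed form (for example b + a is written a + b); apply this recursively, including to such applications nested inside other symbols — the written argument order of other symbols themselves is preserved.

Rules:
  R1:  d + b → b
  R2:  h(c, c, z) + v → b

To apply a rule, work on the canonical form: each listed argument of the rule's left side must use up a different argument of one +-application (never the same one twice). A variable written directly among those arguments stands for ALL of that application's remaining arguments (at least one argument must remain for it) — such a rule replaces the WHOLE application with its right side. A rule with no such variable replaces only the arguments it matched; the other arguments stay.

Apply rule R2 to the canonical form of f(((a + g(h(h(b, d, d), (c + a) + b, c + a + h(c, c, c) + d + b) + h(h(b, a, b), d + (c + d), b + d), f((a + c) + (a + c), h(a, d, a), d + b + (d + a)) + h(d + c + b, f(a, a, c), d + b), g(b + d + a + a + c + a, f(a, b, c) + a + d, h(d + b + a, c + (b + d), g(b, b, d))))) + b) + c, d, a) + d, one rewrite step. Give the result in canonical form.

Canonical form:  d + f(a + b + c + g(h(h(b, a, b), c + d + d, b + d) + h(h(b, d, d), a + b + c, a + b + c + d + h(c, c, c)), f(a + a + c + c, h(a, d, a), a + b + d + d) + h(b + c + d, f(a, a, c), b + d), g(a + a + a + b + c + d, a + d + f(a, b, c), h(a + b + d, b + c + d, g(b, b, d)))), d, a)
Apply R2:  consuming h(c, c, c);  v := a + b + c + d, z := c
The extension variable absorbs all remaining arguments, so the whole application is rewritten.
Giving:  d + f(a + b + c + g(h(h(b, a, b), c + d + d, b + d) + h(h(b, d, d), a + b + c, b), f(a + a + c + c, h(a, d, a), a + b + d + d) + h(b + c + d, f(a, a, c), b + d), g(a + a + a + b + c + d, a + d + f(a, b, c), h(a + b + d, b + c + d, g(b, b, d)))), d, a)

Answer: d + f(a + b + c + g(h(h(b, a, b), c + d + d, b + d) + h(h(b, d, d), a + b + c, b), f(a + a + c + c, h(a, d, a), a + b + d + d) + h(b + c + d, f(a, a, c), b + d), g(a + a + a + b + c + d, a + d + f(a, b, c), h(a + b + d, b + c + d, g(b, b, d)))), d, a)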